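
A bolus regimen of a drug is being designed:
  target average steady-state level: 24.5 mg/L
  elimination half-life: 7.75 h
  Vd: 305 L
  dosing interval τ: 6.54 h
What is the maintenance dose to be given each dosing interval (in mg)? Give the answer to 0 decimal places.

k = ln2 / t½ = 0.693147 / 7.75 = 0.08944 h⁻¹
CL = k × Vd = 0.08944 × 305 = 27.28 L/h
At steady state, Dose/τ = Css × CL.
Dose = Css × CL × τ = 24.5 × 27.28 × 6.54 = 4371 mg

4371 mg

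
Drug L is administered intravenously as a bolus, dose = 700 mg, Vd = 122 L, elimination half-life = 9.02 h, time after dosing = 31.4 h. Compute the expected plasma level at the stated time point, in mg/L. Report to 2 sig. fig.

0.51 mg/L

C₀ = Dose / Vd = 700.0 / 122 = 5.738 mg/L
k = ln2 / t½ = 0.693147 / 9.02 = 0.07685 h⁻¹
C = C₀ · e^(−k·t) = 5.738 × e^(−0.07685 × 31.4)
  = 5.738 × 0.08954 = 0.5138 mg/L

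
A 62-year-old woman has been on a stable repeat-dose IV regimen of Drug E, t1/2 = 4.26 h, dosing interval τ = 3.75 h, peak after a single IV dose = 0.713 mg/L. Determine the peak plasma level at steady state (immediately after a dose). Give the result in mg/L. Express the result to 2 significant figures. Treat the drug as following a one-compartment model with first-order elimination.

1.6 mg/L

k = ln2 / t½ = 0.693147 / 4.26 = 0.1627 h⁻¹
e^(−kτ) = e^(−0.1627 × 3.75) = 0.5433
Accumulation ratio R = 1 / (1 − e^(−kτ)) = 1 / (1 − 0.5433) = 2.190
Steady-state peak = C₀ × R = 0.713 × 2.190 = 1.561 mg/L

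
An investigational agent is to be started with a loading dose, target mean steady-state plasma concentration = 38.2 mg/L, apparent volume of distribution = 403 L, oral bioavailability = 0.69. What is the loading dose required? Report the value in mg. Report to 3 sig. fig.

22300 mg

LD = Css × Vd / F = 38.2 × 403 / 0.69 = 22310 mg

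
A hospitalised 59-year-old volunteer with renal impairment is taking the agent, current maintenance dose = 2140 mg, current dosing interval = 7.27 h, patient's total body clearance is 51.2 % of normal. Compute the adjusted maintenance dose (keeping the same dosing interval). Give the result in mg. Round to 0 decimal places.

1096 mg

To keep the same average steady-state level, dosing rate must scale with clearance.
CL ratio = 51.2 / 100 = 0.5120
New dose (same interval) = 2140 × 0.5120 = 1096 mg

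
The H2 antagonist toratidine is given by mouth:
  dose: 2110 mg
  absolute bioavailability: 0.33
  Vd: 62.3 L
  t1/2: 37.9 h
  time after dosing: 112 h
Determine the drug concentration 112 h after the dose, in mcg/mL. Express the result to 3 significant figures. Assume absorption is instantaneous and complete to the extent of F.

1.44 mcg/mL

Amount reaching circulation = F × Dose = 0.33 × 2110 = 696.3 mg
C₀ = F·Dose / Vd = 696.3 / 62.3 = 11.18 mg/L
k = ln2 / t½ = 0.693147 / 37.9 = 0.01829 h⁻¹
C = C₀ · e^(−k·t) = 11.18 × e^(−0.01829 × 112)
  = 11.18 × 0.1289 = 1.441 mg/L
(1.441 mg/L = 1.441 mcg/mL)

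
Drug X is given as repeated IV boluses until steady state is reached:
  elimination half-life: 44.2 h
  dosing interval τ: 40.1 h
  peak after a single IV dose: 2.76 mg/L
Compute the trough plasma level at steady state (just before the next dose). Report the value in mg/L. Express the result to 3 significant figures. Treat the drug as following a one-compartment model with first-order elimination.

3.15 mg/L

k = ln2 / t½ = 0.693147 / 44.2 = 0.01568 h⁻¹
e^(−kτ) = e^(−0.01568 × 40.1) = 0.5332
Accumulation ratio R = 1 / (1 − e^(−kτ)) = 1 / (1 − 0.5332) = 2.142
Steady-state trough = C₀ × R × e^(−kτ) = 2.76 × 2.142 × 0.5332 = 3.152 mg/L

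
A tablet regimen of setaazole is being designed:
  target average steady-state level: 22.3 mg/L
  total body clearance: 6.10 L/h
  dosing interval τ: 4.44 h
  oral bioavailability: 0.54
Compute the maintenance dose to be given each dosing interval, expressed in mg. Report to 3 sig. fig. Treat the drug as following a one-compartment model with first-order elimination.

At steady state, F × (Dose/τ) = Css × CL.
Dose = Css × CL × τ / F = 22.3 × 6.100 × 4.44 / 0.54 = 1118 mg

1120 mg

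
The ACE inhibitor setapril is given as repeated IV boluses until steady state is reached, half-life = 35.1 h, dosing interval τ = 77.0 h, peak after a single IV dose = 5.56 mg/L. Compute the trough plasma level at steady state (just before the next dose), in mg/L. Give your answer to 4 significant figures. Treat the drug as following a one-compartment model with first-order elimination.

1.555 mg/L

k = ln2 / t½ = 0.693147 / 35.1 = 0.01975 h⁻¹
e^(−kτ) = e^(−0.01975 × 77.0) = 0.2185
Accumulation ratio R = 1 / (1 − e^(−kτ)) = 1 / (1 − 0.2185) = 1.280
Steady-state trough = C₀ × R × e^(−kτ) = 5.56 × 1.280 × 0.2185 = 1.555 mg/L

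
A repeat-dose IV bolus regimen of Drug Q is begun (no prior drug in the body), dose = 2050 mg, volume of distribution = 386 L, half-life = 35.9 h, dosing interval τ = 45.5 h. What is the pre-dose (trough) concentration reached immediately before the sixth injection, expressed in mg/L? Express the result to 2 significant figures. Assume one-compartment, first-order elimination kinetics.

C₀ per dose = Dose / Vd = 2050 / 386 = 5.311 mg/L
k = ln2 / t½ = 0.693147 / 35.9 = 0.01931 h⁻¹
Fraction remaining after one interval: r = e^(−kτ) = e^(−0.01931 × 45.5) = 0.4154
Before dose 6, 5 doses have been given (aged 1τ, 2τ, 3τ, 4τ, 5τ).
C_trough = C₀ × (r + r² + … + r^5) = C₀ × r(1−r^5)/(1−r)
        = 5.311 × 0.4154 × (1 − 0.01237) / (1 − 0.4154) = 3.727 mg/L

3.7 mg/L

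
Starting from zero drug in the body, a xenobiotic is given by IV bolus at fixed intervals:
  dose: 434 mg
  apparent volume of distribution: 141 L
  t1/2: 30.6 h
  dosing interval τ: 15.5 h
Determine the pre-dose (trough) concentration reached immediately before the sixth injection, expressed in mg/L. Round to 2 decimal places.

6.05 mg/L

C₀ per dose = Dose / Vd = 434 / 141 = 3.078 mg/L
k = ln2 / t½ = 0.693147 / 30.6 = 0.02265 h⁻¹
Fraction remaining after one interval: r = e^(−kτ) = e^(−0.02265 × 15.5) = 0.7039
Before dose 6, 5 doses have been given (aged 1τ, 2τ, 3τ, 4τ, 5τ).
C_trough = C₀ × (r + r² + … + r^5) = C₀ × r(1−r^5)/(1−r)
        = 3.078 × 0.7039 × (1 − 0.1728) / (1 − 0.7039) = 6.053 mg/L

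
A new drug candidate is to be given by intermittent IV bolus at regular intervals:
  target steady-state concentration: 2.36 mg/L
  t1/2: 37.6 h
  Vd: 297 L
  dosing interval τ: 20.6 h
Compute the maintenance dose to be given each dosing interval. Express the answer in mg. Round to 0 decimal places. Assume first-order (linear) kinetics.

k = ln2 / t½ = 0.693147 / 37.6 = 0.01843 h⁻¹
CL = k × Vd = 0.01843 × 297 = 5.474 L/h
At steady state, Dose/τ = Css × CL.
Dose = Css × CL × τ = 2.36 × 5.474 × 20.6 = 266.1 mg

266 mg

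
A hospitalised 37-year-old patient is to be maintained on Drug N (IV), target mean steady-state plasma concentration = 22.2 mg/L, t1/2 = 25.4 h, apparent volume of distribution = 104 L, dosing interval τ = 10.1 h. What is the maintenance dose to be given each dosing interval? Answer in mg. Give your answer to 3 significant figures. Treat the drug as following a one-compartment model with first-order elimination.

636 mg

k = ln2 / t½ = 0.693147 / 25.4 = 0.02729 h⁻¹
CL = k × Vd = 0.02729 × 104 = 2.838 L/h
At steady state, Dose/τ = Css × CL.
Dose = Css × CL × τ = 22.2 × 2.838 × 10.1 = 636.3 mg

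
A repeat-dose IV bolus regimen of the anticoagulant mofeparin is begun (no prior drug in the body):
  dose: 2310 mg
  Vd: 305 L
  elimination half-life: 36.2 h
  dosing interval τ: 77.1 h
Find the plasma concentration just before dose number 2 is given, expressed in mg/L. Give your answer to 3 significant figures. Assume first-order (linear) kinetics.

C₀ per dose = Dose / Vd = 2310 / 305 = 7.574 mg/L
k = ln2 / t½ = 0.693147 / 36.2 = 0.01915 h⁻¹
Fraction remaining after one interval: r = e^(−kτ) = e^(−0.01915 × 77.1) = 0.2284
Before dose 2, 1 dose has been given (aged 1τ).
C_trough = C₀ × r = 7.574 × 0.2284 = 1.730 mg/L

1.73 mg/L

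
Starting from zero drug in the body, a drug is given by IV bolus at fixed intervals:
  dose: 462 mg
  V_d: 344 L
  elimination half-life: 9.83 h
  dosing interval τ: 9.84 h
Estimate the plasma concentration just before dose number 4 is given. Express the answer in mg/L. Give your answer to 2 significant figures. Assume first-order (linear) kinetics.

1.2 mg/L

C₀ per dose = Dose / Vd = 462 / 344 = 1.343 mg/L
k = ln2 / t½ = 0.693147 / 9.83 = 0.07051 h⁻¹
Fraction remaining after one interval: r = e^(−kτ) = e^(−0.07051 × 9.84) = 0.4997
Before dose 4, 3 doses have been given (aged 1τ, 2τ, 3τ).
C_trough = C₀ × (r + r² + … + r^3) = C₀ × r(1−r^3)/(1−r)
        = 1.343 × 0.4997 × (1 − 0.1248) / (1 − 0.4997) = 1.174 mg/L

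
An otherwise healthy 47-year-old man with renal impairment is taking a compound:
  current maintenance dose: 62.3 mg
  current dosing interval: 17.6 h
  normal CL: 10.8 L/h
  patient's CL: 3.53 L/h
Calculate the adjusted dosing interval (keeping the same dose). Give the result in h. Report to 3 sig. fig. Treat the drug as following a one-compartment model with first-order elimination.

To keep the same average steady-state level, dosing rate must scale with clearance.
CL ratio = 3.53 / 10.8 = 0.3269
New interval (same dose) = 17.6 / 0.3269 = 53.84 h

53.8 h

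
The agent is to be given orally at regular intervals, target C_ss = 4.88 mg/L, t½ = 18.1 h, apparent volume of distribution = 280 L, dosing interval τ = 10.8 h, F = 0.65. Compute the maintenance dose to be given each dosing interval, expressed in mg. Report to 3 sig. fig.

k = ln2 / t½ = 0.693147 / 18.1 = 0.03830 h⁻¹
CL = k × Vd = 0.03830 × 280 = 10.72 L/h
At steady state, F × (Dose/τ) = Css × CL.
Dose = Css × CL × τ / F = 4.88 × 10.72 × 10.8 / 0.65 = 869.2 mg

869 mg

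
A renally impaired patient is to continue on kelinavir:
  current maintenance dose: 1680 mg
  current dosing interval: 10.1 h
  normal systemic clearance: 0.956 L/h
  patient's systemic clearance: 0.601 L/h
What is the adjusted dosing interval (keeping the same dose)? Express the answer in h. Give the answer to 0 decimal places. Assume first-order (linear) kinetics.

16 h

To keep the same average steady-state level, dosing rate must scale with clearance.
CL ratio = 0.601 / 0.956 = 0.6287
New interval (same dose) = 10.1 / 0.6287 = 16.06 h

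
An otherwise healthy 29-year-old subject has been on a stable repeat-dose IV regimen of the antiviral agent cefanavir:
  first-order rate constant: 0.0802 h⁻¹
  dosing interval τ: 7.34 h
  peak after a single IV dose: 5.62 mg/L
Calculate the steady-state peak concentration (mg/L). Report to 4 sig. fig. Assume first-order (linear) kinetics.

e^(−kτ) = e^(−0.08020 × 7.34) = 0.5551
Accumulation ratio R = 1 / (1 − e^(−kτ)) = 1 / (1 − 0.5551) = 2.248
Steady-state peak = C₀ × R = 5.62 × 2.248 = 12.63 mg/L

12.63 mg/L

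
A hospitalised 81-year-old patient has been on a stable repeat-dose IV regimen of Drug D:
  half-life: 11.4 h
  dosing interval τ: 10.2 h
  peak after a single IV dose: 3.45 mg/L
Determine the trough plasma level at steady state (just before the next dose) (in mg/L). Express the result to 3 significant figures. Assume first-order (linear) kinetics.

4.02 mg/L

k = ln2 / t½ = 0.693147 / 11.4 = 0.06080 h⁻¹
e^(−kτ) = e^(−0.06080 × 10.2) = 0.5379
Accumulation ratio R = 1 / (1 − e^(−kτ)) = 1 / (1 − 0.5379) = 2.164
Steady-state trough = C₀ × R × e^(−kτ) = 3.45 × 2.164 × 0.5379 = 4.016 mg/L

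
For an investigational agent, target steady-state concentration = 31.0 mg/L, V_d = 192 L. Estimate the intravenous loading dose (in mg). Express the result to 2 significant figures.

LD = Css × Vd = 31.0 × 192 = 5952 mg

6000 mg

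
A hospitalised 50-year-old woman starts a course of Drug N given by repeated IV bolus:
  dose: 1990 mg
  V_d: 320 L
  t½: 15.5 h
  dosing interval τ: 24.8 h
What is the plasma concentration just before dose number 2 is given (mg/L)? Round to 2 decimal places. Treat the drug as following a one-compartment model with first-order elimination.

C₀ per dose = Dose / Vd = 1990 / 320 = 6.219 mg/L
k = ln2 / t½ = 0.693147 / 15.5 = 0.04472 h⁻¹
Fraction remaining after one interval: r = e^(−kτ) = e^(−0.04472 × 24.8) = 0.3299
Before dose 2, 1 dose has been given (aged 1τ).
C_trough = C₀ × r = 6.219 × 0.3299 = 2.052 mg/L

2.05 mg/L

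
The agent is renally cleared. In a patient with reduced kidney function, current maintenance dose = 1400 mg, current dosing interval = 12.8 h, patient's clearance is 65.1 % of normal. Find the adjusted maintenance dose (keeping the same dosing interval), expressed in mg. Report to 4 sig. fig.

911.4 mg

To keep the same average steady-state level, dosing rate must scale with clearance.
CL ratio = 65.1 / 100 = 0.6510
New dose (same interval) = 1400 × 0.6510 = 911.4 mg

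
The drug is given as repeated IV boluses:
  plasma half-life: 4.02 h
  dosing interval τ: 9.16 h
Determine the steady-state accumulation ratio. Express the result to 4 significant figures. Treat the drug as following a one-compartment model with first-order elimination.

k = ln2 / t½ = 0.693147 / 4.02 = 0.1724 h⁻¹
e^(−kτ) = e^(−0.1724 × 9.16) = 0.2061
Accumulation ratio R = 1 / (1 − e^(−kτ)) = 1 / (1 − 0.2061) = 1.260

1.260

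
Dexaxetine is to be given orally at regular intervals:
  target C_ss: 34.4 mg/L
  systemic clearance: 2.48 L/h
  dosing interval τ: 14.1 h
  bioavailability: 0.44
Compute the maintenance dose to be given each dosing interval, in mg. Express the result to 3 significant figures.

At steady state, F × (Dose/τ) = Css × CL.
Dose = Css × CL × τ / F = 34.4 × 2.480 × 14.1 / 0.44 = 2734 mg

2730 mg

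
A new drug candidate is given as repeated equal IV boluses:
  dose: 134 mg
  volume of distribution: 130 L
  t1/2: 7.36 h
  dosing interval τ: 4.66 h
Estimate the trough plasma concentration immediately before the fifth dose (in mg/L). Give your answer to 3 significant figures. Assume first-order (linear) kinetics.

C₀ per dose = Dose / Vd = 134 / 130 = 1.031 mg/L
k = ln2 / t½ = 0.693147 / 7.36 = 0.09418 h⁻¹
Fraction remaining after one interval: r = e^(−kτ) = e^(−0.09418 × 4.66) = 0.6448
Before dose 5, 4 doses have been given (aged 1τ, 2τ, 3τ, 4τ).
C_trough = C₀ × (r + r² + … + r^4) = C₀ × r(1−r^4)/(1−r)
        = 1.031 × 0.6448 × (1 − 0.1729) / (1 − 0.6448) = 1.548 mg/L

1.55 mg/L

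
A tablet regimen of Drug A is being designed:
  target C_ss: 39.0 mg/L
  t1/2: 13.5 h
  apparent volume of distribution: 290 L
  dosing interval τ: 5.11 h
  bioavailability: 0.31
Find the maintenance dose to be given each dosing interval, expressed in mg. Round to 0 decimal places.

9572 mg

k = ln2 / t½ = 0.693147 / 13.5 = 0.05134 h⁻¹
CL = k × Vd = 0.05134 × 290 = 14.89 L/h
At steady state, F × (Dose/τ) = Css × CL.
Dose = Css × CL × τ / F = 39.0 × 14.89 × 5.11 / 0.31 = 9572 mg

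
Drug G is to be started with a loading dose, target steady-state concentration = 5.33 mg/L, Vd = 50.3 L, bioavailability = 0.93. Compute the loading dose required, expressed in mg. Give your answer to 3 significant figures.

288 mg

LD = Css × Vd / F = 5.33 × 50.3 / 0.93 = 288.3 mg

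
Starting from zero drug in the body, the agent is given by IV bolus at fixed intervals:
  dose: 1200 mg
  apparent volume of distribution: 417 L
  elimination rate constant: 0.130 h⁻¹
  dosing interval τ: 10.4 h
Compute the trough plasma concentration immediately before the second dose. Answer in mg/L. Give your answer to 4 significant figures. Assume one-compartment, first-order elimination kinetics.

C₀ per dose = Dose / Vd = 1200 / 417 = 2.878 mg/L
Fraction remaining after one interval: r = e^(−kτ) = e^(−0.1300 × 10.4) = 0.2587
Before dose 2, 1 dose has been given (aged 1τ).
C_trough = C₀ × r = 2.878 × 0.2587 = 0.7445 mg/L

0.7445 mg/L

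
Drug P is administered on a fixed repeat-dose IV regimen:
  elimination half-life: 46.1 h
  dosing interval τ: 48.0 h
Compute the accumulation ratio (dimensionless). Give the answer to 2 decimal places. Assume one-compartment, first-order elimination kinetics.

1.95

k = ln2 / t½ = 0.693147 / 46.1 = 0.01504 h⁻¹
e^(−kτ) = e^(−0.01504 × 48.0) = 0.4858
Accumulation ratio R = 1 / (1 − e^(−kτ)) = 1 / (1 − 0.4858) = 1.945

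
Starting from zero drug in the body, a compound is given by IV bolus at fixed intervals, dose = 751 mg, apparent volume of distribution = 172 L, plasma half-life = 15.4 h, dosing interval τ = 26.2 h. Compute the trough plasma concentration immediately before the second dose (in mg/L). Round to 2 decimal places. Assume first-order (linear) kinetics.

C₀ per dose = Dose / Vd = 751 / 172 = 4.366 mg/L
k = ln2 / t½ = 0.693147 / 15.4 = 0.04501 h⁻¹
Fraction remaining after one interval: r = e^(−kτ) = e^(−0.04501 × 26.2) = 0.3075
Before dose 2, 1 dose has been given (aged 1τ).
C_trough = C₀ × r = 4.366 × 0.3075 = 1.343 mg/L

1.34 mg/L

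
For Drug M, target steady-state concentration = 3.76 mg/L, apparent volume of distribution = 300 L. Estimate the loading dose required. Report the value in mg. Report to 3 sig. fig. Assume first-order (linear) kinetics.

1130 mg

LD = Css × Vd = 3.76 × 300 = 1128 mg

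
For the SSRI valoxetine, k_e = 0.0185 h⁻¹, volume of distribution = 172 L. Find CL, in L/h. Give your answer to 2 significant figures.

3.2 L/h

CL = k × Vd = 0.0185 × 172 = 3.182 L/h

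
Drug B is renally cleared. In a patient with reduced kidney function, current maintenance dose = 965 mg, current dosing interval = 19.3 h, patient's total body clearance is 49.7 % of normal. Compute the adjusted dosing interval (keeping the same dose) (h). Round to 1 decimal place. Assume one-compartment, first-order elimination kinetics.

To keep the same average steady-state level, dosing rate must scale with clearance.
CL ratio = 49.7 / 100 = 0.4970
New interval (same dose) = 19.3 / 0.4970 = 38.83 h

38.8 h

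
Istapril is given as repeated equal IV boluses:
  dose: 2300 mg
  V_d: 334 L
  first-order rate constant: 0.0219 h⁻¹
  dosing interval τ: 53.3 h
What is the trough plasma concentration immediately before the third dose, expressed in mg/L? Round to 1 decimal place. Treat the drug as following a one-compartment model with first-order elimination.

C₀ per dose = Dose / Vd = 2300 / 334 = 6.886 mg/L
Fraction remaining after one interval: r = e^(−kτ) = e^(−0.02190 × 53.3) = 0.3112
Before dose 3, 2 doses have been given (aged 1τ, 2τ).
C_trough = C₀ × (r + r²) = 6.886 × (0.3112 + 0.09685) = 2.810 mg/L

2.8 mg/L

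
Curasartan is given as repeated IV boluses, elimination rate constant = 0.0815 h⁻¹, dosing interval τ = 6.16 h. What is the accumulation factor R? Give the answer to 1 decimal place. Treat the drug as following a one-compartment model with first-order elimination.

2.5

e^(−kτ) = e^(−0.08150 × 6.16) = 0.6053
Accumulation ratio R = 1 / (1 − e^(−kτ)) = 1 / (1 − 0.6053) = 2.534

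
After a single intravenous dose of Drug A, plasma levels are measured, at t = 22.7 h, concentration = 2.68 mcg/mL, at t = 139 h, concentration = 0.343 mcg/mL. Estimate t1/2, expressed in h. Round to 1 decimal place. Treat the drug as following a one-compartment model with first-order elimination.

k = ln(C₁/C₂) / (t₂ − t₁) = ln(2.68/0.343) / (139 − 22.7)
  = 2.056 / 116.3 = 0.01768 h⁻¹
t½ = ln2 / k = 0.693147 / 0.01768 = 39.21 h

39.2 h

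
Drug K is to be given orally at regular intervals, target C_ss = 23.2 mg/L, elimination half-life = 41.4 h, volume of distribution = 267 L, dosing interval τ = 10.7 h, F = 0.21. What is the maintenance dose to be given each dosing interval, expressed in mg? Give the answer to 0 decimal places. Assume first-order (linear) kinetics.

k = ln2 / t½ = 0.693147 / 41.4 = 0.01674 h⁻¹
CL = k × Vd = 0.01674 × 267 = 4.470 L/h
At steady state, F × (Dose/τ) = Css × CL.
Dose = Css × CL × τ / F = 23.2 × 4.470 × 10.7 / 0.21 = 5284 mg

5284 mg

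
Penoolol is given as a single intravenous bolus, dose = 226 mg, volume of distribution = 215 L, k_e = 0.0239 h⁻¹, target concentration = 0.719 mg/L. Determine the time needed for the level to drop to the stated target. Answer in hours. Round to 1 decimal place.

15.9 h

C₀ = Dose / Vd = 226.0 / 215 = 1.051 mg/L
t = ln(C₀ / C) / k = ln(1.051 / 0.719) / 0.02390
  = ln(1.462) / 0.02390 = 0.3798 / 0.02390 = 15.89 h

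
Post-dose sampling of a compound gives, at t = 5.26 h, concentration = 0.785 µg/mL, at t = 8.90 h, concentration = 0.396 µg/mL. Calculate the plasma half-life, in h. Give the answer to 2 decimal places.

k = ln(C₁/C₂) / (t₂ − t₁) = ln(0.785/0.396) / (8.90 − 5.26)
  = 0.6843 / 3.640 = 0.1880 h⁻¹
t½ = ln2 / k = 0.693147 / 0.1880 = 3.687 h

3.69 h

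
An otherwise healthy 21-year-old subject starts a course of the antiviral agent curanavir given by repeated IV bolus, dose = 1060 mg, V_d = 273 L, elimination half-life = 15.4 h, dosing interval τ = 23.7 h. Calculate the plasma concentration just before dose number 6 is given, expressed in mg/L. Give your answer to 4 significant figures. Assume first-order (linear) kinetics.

2.027 mg/L

C₀ per dose = Dose / Vd = 1060 / 273 = 3.883 mg/L
k = ln2 / t½ = 0.693147 / 15.4 = 0.04501 h⁻¹
Fraction remaining after one interval: r = e^(−kτ) = e^(−0.04501 × 23.7) = 0.3441
Before dose 6, 5 doses have been given (aged 1τ, 2τ, 3τ, 4τ, 5τ).
C_trough = C₀ × (r + r² + … + r^5) = C₀ × r(1−r^5)/(1−r)
        = 3.883 × 0.3441 × (1 − 0.004824) / (1 − 0.3441) = 2.027 mg/L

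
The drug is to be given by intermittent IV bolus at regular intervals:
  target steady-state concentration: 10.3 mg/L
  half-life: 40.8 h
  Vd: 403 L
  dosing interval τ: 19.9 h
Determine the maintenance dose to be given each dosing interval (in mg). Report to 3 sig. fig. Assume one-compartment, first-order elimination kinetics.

k = ln2 / t½ = 0.693147 / 40.8 = 0.01699 h⁻¹
CL = k × Vd = 0.01699 × 403 = 6.847 L/h
At steady state, Dose/τ = Css × CL.
Dose = Css × CL × τ = 10.3 × 6.847 × 19.9 = 1403 mg

1400 mg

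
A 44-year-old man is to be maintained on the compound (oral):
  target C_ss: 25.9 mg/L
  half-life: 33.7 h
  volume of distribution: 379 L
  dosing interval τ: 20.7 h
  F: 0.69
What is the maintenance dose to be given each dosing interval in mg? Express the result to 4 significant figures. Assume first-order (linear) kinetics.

6057 mg

k = ln2 / t½ = 0.693147 / 33.7 = 0.02057 h⁻¹
CL = k × Vd = 0.02057 × 379 = 7.796 L/h
At steady state, F × (Dose/τ) = Css × CL.
Dose = Css × CL × τ / F = 25.9 × 7.796 × 20.7 / 0.69 = 6057 mg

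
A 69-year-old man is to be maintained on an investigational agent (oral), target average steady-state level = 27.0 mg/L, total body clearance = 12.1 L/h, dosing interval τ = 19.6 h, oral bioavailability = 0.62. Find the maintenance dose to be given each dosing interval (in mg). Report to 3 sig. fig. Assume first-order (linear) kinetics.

10300 mg

At steady state, F × (Dose/τ) = Css × CL.
Dose = Css × CL × τ / F = 27.0 × 12.10 × 19.6 / 0.62 = 10330 mg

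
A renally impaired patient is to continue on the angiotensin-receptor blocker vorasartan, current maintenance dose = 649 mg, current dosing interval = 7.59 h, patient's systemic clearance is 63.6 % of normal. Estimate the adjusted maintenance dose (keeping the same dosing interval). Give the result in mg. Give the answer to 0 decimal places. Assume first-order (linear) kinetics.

To keep the same average steady-state level, dosing rate must scale with clearance.
CL ratio = 63.6 / 100 = 0.6360
New dose (same interval) = 649 × 0.6360 = 412.8 mg

413 mg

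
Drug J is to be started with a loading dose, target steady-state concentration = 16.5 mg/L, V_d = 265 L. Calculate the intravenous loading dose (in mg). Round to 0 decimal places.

4373 mg

LD = Css × Vd = 16.5 × 265 = 4373 mg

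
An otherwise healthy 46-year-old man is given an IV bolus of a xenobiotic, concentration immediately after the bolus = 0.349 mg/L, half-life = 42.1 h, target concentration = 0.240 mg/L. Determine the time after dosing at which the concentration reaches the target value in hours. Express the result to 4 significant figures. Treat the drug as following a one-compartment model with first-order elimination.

k = ln2 / t½ = 0.693147 / 42.1 = 0.01646 h⁻¹
t = ln(C₀ / C) / k = ln(0.3490 / 0.240) / 0.01646
  = ln(1.454) / 0.01646 = 0.3743 / 0.01646 = 22.74 h

22.74 h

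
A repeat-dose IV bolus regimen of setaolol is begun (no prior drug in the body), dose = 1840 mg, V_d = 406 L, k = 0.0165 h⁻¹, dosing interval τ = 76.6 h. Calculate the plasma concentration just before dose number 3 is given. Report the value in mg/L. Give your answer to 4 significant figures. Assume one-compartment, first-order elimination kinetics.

C₀ per dose = Dose / Vd = 1840 / 406 = 4.532 mg/L
Fraction remaining after one interval: r = e^(−kτ) = e^(−0.01650 × 76.6) = 0.2825
Before dose 3, 2 doses have been given (aged 1τ, 2τ).
C_trough = C₀ × (r + r²) = 4.532 × (0.2825 + 0.07981) = 1.642 mg/L

1.642 mg/L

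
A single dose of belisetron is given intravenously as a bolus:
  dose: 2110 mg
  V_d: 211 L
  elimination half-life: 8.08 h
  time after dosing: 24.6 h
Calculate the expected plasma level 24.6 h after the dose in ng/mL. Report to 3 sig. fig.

C₀ = Dose / Vd = 2110 / 211 = 10.00 mg/L
k = ln2 / t½ = 0.693147 / 8.08 = 0.08579 h⁻¹
C = C₀ · e^(−k·t) = 10.00 × e^(−0.08579 × 24.6)
  = 10.00 × 0.1212 = 1.212 mg/L
Convert: 1.212 mg/L × 1000 = 1212 ng/mL

1210 ng/mL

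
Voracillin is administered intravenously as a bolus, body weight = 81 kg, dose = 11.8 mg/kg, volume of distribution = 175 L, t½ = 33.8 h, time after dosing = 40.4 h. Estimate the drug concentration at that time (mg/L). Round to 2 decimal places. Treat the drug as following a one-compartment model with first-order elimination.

2.39 mg/L

Total dose = 11.8 × 81 = 955.8 mg
C₀ = Dose / Vd = 955.8 / 175 = 5.462 mg/L
k = ln2 / t½ = 0.693147 / 33.8 = 0.02051 h⁻¹
C = C₀ · e^(−k·t) = 5.462 × e^(−0.02051 × 40.4)
  = 5.462 × 0.4367 = 2.385 mg/L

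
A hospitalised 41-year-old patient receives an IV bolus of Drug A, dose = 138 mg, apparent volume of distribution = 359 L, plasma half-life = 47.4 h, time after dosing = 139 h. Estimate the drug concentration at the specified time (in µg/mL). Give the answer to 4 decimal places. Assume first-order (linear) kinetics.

C₀ = Dose / Vd = 138.0 / 359 = 0.3844 mg/L
k = ln2 / t½ = 0.693147 / 47.4 = 0.01462 h⁻¹
C = C₀ · e^(−k·t) = 0.3844 × e^(−0.01462 × 139)
  = 0.3844 × 0.1310 = 0.05036 mg/L
(0.05036 mg/L = 0.05036 µg/mL)

0.0504 µg/mL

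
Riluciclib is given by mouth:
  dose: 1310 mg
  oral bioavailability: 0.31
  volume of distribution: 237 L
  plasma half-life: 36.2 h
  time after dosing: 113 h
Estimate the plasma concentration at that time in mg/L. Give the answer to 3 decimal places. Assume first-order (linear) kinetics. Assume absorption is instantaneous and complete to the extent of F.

0.197 mg/L

Amount reaching circulation = F × Dose = 0.31 × 1310 = 406.1 mg
C₀ = F·Dose / Vd = 406.1 / 237 = 1.714 mg/L
k = ln2 / t½ = 0.693147 / 36.2 = 0.01915 h⁻¹
C = C₀ · e^(−k·t) = 1.714 × e^(−0.01915 × 113)
  = 1.714 × 0.1149 = 0.1969 mg/L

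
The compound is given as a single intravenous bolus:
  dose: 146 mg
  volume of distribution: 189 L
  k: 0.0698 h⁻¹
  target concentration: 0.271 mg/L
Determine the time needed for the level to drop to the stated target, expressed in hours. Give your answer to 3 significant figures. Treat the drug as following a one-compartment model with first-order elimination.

C₀ = Dose / Vd = 146.0 / 189 = 0.7725 mg/L
t = ln(C₀ / C) / k = ln(0.7725 / 0.271) / 0.06980
  = ln(2.851) / 0.06980 = 1.048 / 0.06980 = 15.01 h

15.0 h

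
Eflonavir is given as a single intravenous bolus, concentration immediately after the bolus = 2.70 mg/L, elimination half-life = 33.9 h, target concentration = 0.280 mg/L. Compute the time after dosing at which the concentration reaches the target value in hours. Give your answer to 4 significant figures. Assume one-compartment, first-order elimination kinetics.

k = ln2 / t½ = 0.693147 / 33.9 = 0.02045 h⁻¹
t = ln(C₀ / C) / k = ln(2.700 / 0.280) / 0.02045
  = ln(9.643) / 0.02045 = 2.266 / 0.02045 = 110.8 h

110.8 h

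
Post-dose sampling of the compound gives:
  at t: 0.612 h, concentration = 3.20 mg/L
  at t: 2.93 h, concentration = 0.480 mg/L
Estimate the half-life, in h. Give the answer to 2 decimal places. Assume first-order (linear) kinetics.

0.85 h

k = ln(C₁/C₂) / (t₂ − t₁) = ln(3.20/0.480) / (2.93 − 0.612)
  = 1.897 / 2.318 = 0.8184 h⁻¹
t½ = ln2 / k = 0.693147 / 0.8184 = 0.8470 h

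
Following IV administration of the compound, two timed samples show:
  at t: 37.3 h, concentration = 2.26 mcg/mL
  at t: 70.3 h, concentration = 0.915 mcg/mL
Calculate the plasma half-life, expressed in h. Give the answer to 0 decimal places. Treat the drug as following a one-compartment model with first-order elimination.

k = ln(C₁/C₂) / (t₂ − t₁) = ln(2.26/0.915) / (70.3 − 37.3)
  = 0.9042 / 33.00 = 0.02740 h⁻¹
t½ = ln2 / k = 0.693147 / 0.02740 = 25.30 h

25 h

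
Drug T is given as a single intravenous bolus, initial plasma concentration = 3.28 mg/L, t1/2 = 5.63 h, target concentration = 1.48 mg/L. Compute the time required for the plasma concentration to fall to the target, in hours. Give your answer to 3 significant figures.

6.46 h

k = ln2 / t½ = 0.693147 / 5.63 = 0.1231 h⁻¹
t = ln(C₀ / C) / k = ln(3.280 / 1.48) / 0.1231
  = ln(2.216) / 0.1231 = 0.7957 / 0.1231 = 6.464 h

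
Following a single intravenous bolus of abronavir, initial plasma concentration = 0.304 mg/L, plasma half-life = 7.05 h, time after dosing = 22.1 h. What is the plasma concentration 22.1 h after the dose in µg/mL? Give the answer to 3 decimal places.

k = ln2 / t½ = 0.693147 / 7.05 = 0.09832 h⁻¹
C = C₀ · e^(−k·t) = 0.3040 × e^(−0.09832 × 22.1)
  = 0.3040 × 0.1139 = 0.03463 mg/L
(0.03463 mg/L = 0.03463 µg/mL)

0.035 µg/mL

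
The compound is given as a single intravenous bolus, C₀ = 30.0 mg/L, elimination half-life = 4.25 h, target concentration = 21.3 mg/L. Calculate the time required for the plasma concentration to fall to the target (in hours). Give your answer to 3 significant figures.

k = ln2 / t½ = 0.693147 / 4.25 = 0.1631 h⁻¹
t = ln(C₀ / C) / k = ln(30.00 / 21.3) / 0.1631
  = ln(1.408) / 0.1631 = 0.3422 / 0.1631 = 2.098 h

2.10 h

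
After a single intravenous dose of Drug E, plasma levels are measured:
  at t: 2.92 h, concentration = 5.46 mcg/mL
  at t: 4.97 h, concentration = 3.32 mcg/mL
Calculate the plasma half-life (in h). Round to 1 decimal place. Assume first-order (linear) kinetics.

k = ln(C₁/C₂) / (t₂ − t₁) = ln(5.46/3.32) / (4.97 − 2.92)
  = 0.4975 / 2.050 = 0.2427 h⁻¹
t½ = ln2 / k = 0.693147 / 0.2427 = 2.856 h

2.9 h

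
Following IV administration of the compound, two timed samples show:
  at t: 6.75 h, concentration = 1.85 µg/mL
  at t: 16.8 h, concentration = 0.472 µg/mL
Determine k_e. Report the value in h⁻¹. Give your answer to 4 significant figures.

k = ln(C₁/C₂) / (t₂ − t₁) = ln(1.85/0.472) / (16.8 − 6.75)
  = 1.366 / 10.05 = 0.1359 h⁻¹

0.1359 h⁻¹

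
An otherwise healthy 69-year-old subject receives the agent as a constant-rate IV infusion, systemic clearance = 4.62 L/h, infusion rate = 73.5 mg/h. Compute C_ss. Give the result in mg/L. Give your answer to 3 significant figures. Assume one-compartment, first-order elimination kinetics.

At steady state Css = R₀ / CL = 73.5 / 4.620 = 15.91 mg/L

15.9 mg/L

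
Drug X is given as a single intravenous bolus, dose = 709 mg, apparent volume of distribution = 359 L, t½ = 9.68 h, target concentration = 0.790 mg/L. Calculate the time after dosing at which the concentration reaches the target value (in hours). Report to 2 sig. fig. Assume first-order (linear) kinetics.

13 h

C₀ = Dose / Vd = 709.0 / 359 = 1.975 mg/L
k = ln2 / t½ = 0.693147 / 9.68 = 0.07161 h⁻¹
t = ln(C₀ / C) / k = ln(1.975 / 0.790) / 0.07161
  = ln(2.500) / 0.07161 = 0.9163 / 0.07161 = 12.80 h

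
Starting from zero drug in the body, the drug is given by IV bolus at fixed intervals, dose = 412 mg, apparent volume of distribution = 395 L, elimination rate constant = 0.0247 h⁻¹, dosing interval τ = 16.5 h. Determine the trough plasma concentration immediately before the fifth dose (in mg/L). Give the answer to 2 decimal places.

C₀ per dose = Dose / Vd = 412 / 395 = 1.043 mg/L
Fraction remaining after one interval: r = e^(−kτ) = e^(−0.02470 × 16.5) = 0.6653
Before dose 5, 4 doses have been given (aged 1τ, 2τ, 3τ, 4τ).
C_trough = C₀ × (r + r² + … + r^4) = C₀ × r(1−r^4)/(1−r)
        = 1.043 × 0.6653 × (1 − 0.1959) / (1 − 0.6653) = 1.667 mg/L

1.67 mg/L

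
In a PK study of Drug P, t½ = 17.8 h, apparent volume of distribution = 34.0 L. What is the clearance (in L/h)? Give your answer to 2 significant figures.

1.3 L/h

k = ln2 / t½ = 0.693147 / 17.8 = 0.03894 h⁻¹
CL = k × Vd = 0.03894 × 34.0 = 1.324 L/h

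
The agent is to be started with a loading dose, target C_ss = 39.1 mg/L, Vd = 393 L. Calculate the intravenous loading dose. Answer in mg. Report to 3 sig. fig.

15400 mg

LD = Css × Vd = 39.1 × 393 = 15370 mg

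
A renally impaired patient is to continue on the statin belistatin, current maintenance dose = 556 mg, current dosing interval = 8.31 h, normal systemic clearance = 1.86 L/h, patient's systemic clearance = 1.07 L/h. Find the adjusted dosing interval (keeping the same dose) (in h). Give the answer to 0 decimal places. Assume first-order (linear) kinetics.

To keep the same average steady-state level, dosing rate must scale with clearance.
CL ratio = 1.07 / 1.86 = 0.5753
New interval (same dose) = 8.31 / 0.5753 = 14.44 h

14 h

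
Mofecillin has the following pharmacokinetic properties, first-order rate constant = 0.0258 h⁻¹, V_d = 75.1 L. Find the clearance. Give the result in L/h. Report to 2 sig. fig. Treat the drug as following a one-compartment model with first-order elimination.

1.9 L/h

CL = k × Vd = 0.0258 × 75.1 = 1.938 L/h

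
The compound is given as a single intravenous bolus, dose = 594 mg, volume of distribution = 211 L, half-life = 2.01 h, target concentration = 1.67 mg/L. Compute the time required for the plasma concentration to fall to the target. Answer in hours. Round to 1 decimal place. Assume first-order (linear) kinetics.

C₀ = Dose / Vd = 594.0 / 211 = 2.815 mg/L
k = ln2 / t½ = 0.693147 / 2.01 = 0.3448 h⁻¹
t = ln(C₀ / C) / k = ln(2.815 / 1.67) / 0.3448
  = ln(1.686) / 0.3448 = 0.5224 / 0.3448 = 1.515 h

1.5 h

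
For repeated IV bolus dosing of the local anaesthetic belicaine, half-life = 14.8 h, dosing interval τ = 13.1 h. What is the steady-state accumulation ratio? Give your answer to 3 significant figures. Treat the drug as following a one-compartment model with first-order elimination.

k = ln2 / t½ = 0.693147 / 14.8 = 0.04683 h⁻¹
e^(−kτ) = e^(−0.04683 × 13.1) = 0.5415
Accumulation ratio R = 1 / (1 − e^(−kτ)) = 1 / (1 − 0.5415) = 2.181

2.18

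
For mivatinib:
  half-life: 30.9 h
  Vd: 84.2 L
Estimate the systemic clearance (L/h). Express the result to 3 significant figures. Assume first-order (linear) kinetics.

1.89 L/h

k = ln2 / t½ = 0.693147 / 30.9 = 0.02243 h⁻¹
CL = k × Vd = 0.02243 × 84.2 = 1.889 L/h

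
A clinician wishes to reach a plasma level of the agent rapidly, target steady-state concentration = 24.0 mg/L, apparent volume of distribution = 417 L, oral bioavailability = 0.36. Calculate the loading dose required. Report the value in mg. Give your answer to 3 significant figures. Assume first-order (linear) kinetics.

27800 mg

LD = Css × Vd / F = 24.0 × 417 / 0.36 = 27800 mg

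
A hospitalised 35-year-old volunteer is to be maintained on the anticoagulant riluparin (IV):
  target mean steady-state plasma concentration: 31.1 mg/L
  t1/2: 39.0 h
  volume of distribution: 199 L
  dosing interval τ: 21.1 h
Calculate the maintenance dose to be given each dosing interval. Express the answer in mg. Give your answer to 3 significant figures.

k = ln2 / t½ = 0.693147 / 39.0 = 0.01777 h⁻¹
CL = k × Vd = 0.01777 × 199 = 3.536 L/h
At steady state, Dose/τ = Css × CL.
Dose = Css × CL × τ = 31.1 × 3.536 × 21.1 = 2320 mg

2320 mg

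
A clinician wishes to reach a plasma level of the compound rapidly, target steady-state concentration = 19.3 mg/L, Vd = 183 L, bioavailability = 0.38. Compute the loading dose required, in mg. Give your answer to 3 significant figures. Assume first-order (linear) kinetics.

9290 mg

LD = Css × Vd / F = 19.3 × 183 / 0.38 = 9294 mg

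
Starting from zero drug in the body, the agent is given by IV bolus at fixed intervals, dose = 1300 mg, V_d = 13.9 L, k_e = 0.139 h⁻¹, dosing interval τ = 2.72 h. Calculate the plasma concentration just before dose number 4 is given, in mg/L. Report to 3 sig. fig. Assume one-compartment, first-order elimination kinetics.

138 mg/L

C₀ per dose = Dose / Vd = 1300 / 13.9 = 93.53 mg/L
Fraction remaining after one interval: r = e^(−kτ) = e^(−0.1390 × 2.72) = 0.6852
Before dose 4, 3 doses have been given (aged 1τ, 2τ, 3τ).
C_trough = C₀ × (r + r² + … + r^3) = C₀ × r(1−r^3)/(1−r)
        = 93.53 × 0.6852 × (1 − 0.3217) / (1 − 0.6852) = 138.1 mg/L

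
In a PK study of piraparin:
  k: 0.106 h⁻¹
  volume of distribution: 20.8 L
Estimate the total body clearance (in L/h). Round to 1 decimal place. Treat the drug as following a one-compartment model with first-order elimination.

2.2 L/h

CL = k × Vd = 0.106 × 20.8 = 2.205 L/h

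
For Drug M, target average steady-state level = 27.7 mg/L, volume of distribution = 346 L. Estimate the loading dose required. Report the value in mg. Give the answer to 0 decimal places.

9584 mg

LD = Css × Vd = 27.7 × 346 = 9584 mg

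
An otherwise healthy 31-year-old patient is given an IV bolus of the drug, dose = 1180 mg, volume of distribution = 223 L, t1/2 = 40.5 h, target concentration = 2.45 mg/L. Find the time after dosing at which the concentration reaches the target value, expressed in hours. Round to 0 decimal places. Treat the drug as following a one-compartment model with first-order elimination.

45 h

C₀ = Dose / Vd = 1180 / 223 = 5.291 mg/L
k = ln2 / t½ = 0.693147 / 40.5 = 0.01711 h⁻¹
t = ln(C₀ / C) / k = ln(5.291 / 2.45) / 0.01711
  = ln(2.160) / 0.01711 = 0.7701 / 0.01711 = 45.01 h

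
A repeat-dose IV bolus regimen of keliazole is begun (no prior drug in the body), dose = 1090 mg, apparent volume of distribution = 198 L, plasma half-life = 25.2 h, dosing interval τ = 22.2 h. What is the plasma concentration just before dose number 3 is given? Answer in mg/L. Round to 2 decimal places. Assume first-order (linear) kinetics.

4.61 mg/L

C₀ per dose = Dose / Vd = 1090 / 198 = 5.505 mg/L
k = ln2 / t½ = 0.693147 / 25.2 = 0.02751 h⁻¹
Fraction remaining after one interval: r = e^(−kτ) = e^(−0.02751 × 22.2) = 0.5430
Before dose 3, 2 doses have been given (aged 1τ, 2τ).
C_trough = C₀ × (r + r²) = 5.505 × (0.5430 + 0.2948) = 4.612 mg/L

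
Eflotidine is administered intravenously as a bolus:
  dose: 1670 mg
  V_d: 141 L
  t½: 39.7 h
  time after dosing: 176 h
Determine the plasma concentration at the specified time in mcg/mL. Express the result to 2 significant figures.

0.55 mcg/mL

C₀ = Dose / Vd = 1670 / 141 = 11.84 mg/L
k = ln2 / t½ = 0.693147 / 39.7 = 0.01746 h⁻¹
C = C₀ · e^(−k·t) = 11.84 × e^(−0.01746 × 176)
  = 11.84 × 0.04628 = 0.5480 mg/L
(0.5480 mg/L = 0.5480 mcg/mL)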